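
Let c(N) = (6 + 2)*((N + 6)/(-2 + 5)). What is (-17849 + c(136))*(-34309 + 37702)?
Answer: -59276841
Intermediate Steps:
c(N) = 16 + 8*N/3 (c(N) = 8*((6 + N)/3) = 8*((6 + N)*(⅓)) = 8*(2 + N/3) = 16 + 8*N/3)
(-17849 + c(136))*(-34309 + 37702) = (-17849 + (16 + (8/3)*136))*(-34309 + 37702) = (-17849 + (16 + 1088/3))*3393 = (-17849 + 1136/3)*3393 = -52411/3*3393 = -59276841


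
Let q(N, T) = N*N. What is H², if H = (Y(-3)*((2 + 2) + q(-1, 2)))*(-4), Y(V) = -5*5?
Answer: 250000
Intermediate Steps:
Y(V) = -25
q(N, T) = N²
H = 500 (H = -25*((2 + 2) + (-1)²)*(-4) = -25*(4 + 1)*(-4) = -25*5*(-4) = -125*(-4) = 500)
H² = 500² = 250000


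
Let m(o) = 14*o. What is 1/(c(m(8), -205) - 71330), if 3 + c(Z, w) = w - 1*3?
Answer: -1/71541 ≈ -1.3978e-5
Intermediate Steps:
c(Z, w) = -6 + w (c(Z, w) = -3 + (w - 1*3) = -3 + (w - 3) = -3 + (-3 + w) = -6 + w)
1/(c(m(8), -205) - 71330) = 1/((-6 - 205) - 71330) = 1/(-211 - 71330) = 1/(-71541) = -1/71541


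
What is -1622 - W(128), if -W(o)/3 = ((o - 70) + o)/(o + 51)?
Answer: -289780/179 ≈ -1618.9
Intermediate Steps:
W(o) = -3*(-70 + 2*o)/(51 + o) (W(o) = -3*((o - 70) + o)/(o + 51) = -3*((-70 + o) + o)/(51 + o) = -3*(-70 + 2*o)/(51 + o))
-1622 - W(128) = -1622 - 6*(35 - 1*128)/(51 + 128) = -1622 - 6*(35 - 128)/179 = -1622 - 6*(-93)/179 = -1622 - 1*(-558/179) = -1622 + 558/179 = -289780/179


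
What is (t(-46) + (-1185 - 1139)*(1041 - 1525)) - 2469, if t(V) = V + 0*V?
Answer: 1122301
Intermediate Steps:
t(V) = V (t(V) = V + 0 = V)
(t(-46) + (-1185 - 1139)*(1041 - 1525)) - 2469 = (-46 + (-1185 - 1139)*(1041 - 1525)) - 2469 = (-46 - 2324*(-484)) - 2469 = (-46 + 1124816) - 2469 = 1124770 - 2469 = 1122301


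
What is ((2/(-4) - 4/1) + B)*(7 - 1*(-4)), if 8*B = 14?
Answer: -121/4 ≈ -30.250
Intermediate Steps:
B = 7/4 (B = (⅛)*14 = 7/4 ≈ 1.7500)
((2/(-4) - 4/1) + B)*(7 - 1*(-4)) = ((2/(-4) - 4/1) + 7/4)*(7 - 1*(-4)) = ((2*(-¼) - 4*1) + 7/4)*(7 + 4) = ((-½ - 4) + 7/4)*11 = (-9/2 + 7/4)*11 = -11/4*11 = -121/4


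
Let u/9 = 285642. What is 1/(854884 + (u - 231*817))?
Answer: 1/3236935 ≈ 3.0893e-7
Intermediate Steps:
u = 2570778 (u = 9*285642 = 2570778)
1/(854884 + (u - 231*817)) = 1/(854884 + (2570778 - 231*817)) = 1/(854884 + (2570778 - 1*188727)) = 1/(854884 + (2570778 - 188727)) = 1/(854884 + 2382051) = 1/3236935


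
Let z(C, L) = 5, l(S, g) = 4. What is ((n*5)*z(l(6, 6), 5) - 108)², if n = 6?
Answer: 1764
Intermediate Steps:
((n*5)*z(l(6, 6), 5) - 108)² = ((6*5)*5 - 108)² = (30*5 - 108)² = (150 - 108)² = 42² = 1764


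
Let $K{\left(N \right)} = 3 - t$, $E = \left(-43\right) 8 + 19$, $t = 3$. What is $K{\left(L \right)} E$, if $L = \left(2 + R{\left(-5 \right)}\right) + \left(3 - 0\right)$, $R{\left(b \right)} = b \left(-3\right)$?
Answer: $0$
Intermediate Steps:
$R{\left(b \right)} = - 3 b$
$E = -325$ ($E = -344 + 19 = -325$)
$L = 20$ ($L = \left(2 - -15\right) + \left(3 - 0\right) = \left(2 + 15\right) + \left(3 + 0\right) = 17 + 3 = 20$)
$K{\left(N \right)} = 0$ ($K{\left(N \right)} = 3 - 3 = 0$)
$K{\left(L \right)} E = 0 \left(-325\right) = 0$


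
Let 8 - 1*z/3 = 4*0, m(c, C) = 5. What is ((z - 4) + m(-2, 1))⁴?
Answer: 390625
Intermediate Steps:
z = 24 (z = 24 - 12*0 = 24 - 3*0 = 24 + 0 = 24)
((z - 4) + m(-2, 1))⁴ = ((24 - 4) + 5)⁴ = (20 + 5)⁴ = 25⁴ = 390625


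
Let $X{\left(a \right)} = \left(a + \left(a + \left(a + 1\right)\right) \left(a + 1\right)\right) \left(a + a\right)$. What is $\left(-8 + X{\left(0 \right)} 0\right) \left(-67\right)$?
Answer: $536$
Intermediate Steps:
$X{\left(a \right)} = 2 a \left(a + \left(1 + a\right) \left(1 + 2 a\right)\right)$ ($X{\left(a \right)} = \left(a + \left(a + \left(1 + a\right)\right) \left(1 + a\right)\right) 2 a = \left(a + \left(1 + 2 a\right) \left(1 + a\right)\right) 2 a = \left(a + \left(1 + a\right) \left(1 + 2 a\right)\right) 2 a = 2 a \left(a + \left(1 + a\right) \left(1 + 2 a\right)\right)$)
$\left(-8 + X{\left(0 \right)} 0\right) \left(-67\right) = \left(-8 + 2 \cdot 0 \left(1 + 2 \cdot 0^{2} + 4 \cdot 0\right) 0\right) \left(-67\right) = \left(-8 + 2 \cdot 0 \left(1 + 2 \cdot 0 + 0\right) 0\right) \left(-67\right) = \left(-8 + 2 \cdot 0 \left(1 + 0 + 0\right) 0\right) \left(-67\right) = \left(-8 + 2 \cdot 0 \cdot 1 \cdot 0\right) \left(-67\right) = \left(-8 + 0 \cdot 0\right) \left(-67\right) = \left(-8 + 0\right) \left(-67\right) = \left(-8\right) \left(-67\right) = 536$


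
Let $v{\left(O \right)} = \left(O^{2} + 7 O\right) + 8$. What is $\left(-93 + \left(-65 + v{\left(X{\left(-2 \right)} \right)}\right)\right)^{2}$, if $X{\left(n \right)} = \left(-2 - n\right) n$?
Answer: $22500$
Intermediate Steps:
$X{\left(n \right)} = n \left(-2 - n\right)$
$v{\left(O \right)} = 8 + O^{2} + 7 O$
$\left(-93 + \left(-65 + v{\left(X{\left(-2 \right)} \right)}\right)\right)^{2} = \left(-93 - \left(57 - 4 \left(2 - 2\right)^{2} - \left(-7\right) \left(-2\right) \left(2 - 2\right)\right)\right)^{2} = \left(-93 - \left(57 - \left(-7\right) \left(-2\right) 0\right)\right)^{2} = \left(-93 - \left(57 + 0\right)\right)^{2} = \left(-93 + \left(-65 + \left(8 + 0 + 0\right)\right)\right)^{2} = \left(-93 + \left(-65 + 8\right)\right)^{2} = \left(-93 - 57\right)^{2} = \left(-150\right)^{2} = 22500$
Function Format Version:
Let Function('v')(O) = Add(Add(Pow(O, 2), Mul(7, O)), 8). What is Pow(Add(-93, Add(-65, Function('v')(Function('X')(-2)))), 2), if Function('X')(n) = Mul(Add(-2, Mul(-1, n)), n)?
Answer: 22500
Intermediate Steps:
Function('X')(n) = Mul(n, Add(-2, Mul(-1, n)))
Function('v')(O) = Add(8, Pow(O, 2), Mul(7, O))
Pow(Add(-93, Add(-65, Function('v')(Function('X')(-2)))), 2) = Pow(Add(-93, Add(-65, Add(8, Pow(Mul(-1, -2, Add(2, -2)), 2), Mul(7, Mul(-1, -2, Add(2, -2)))))), 2) = Pow(Add(-93, Add(-65, Add(8, Pow(Mul(-1, -2, 0), 2), Mul(7, Mul(-1, -2, 0))))), 2) = Pow(Add(-93, Add(-65, Add(8, Pow(0, 2), Mul(7, 0)))), 2) = Pow(Add(-93, Add(-65, Add(8, 0, 0))), 2) = Pow(Add(-93, Add(-65, 8)), 2) = Pow(Add(-93, -57), 2) = Pow(-150, 2) = 22500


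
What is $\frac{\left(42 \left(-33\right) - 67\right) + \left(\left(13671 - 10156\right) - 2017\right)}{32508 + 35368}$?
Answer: $\frac{45}{67876} \approx 0.00066297$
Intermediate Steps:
$\frac{\left(42 \left(-33\right) - 67\right) + \left(\left(13671 - 10156\right) - 2017\right)}{32508 + 35368} = \frac{\left(-1386 - 67\right) + \left(3515 - 2017\right)}{67876} = \left(-1453 + 1498\right) \frac{1}{67876} = 45 \cdot \frac{1}{67876} = \frac{45}{67876}$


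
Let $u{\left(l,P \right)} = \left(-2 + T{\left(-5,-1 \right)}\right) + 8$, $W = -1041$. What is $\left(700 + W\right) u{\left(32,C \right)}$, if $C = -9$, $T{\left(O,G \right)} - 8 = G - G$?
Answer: $-4774$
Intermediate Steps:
$T{\left(O,G \right)} = 8$ ($T{\left(O,G \right)} = 8 + \left(G - G\right) = 8 + 0 = 8$)
$u{\left(l,P \right)} = 14$ ($u{\left(l,P \right)} = \left(-2 + 8\right) + 8 = 6 + 8 = 14$)
$\left(700 + W\right) u{\left(32,C \right)} = \left(700 - 1041\right) 14 = \left(-341\right) 14 = -4774$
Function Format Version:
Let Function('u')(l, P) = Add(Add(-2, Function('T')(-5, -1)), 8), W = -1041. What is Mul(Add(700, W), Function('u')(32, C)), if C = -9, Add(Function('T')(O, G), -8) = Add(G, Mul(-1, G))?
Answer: -4774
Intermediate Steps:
Function('T')(O, G) = 8 (Function('T')(O, G) = Add(8, Add(G, Mul(-1, G))) = Add(8, 0) = 8)
Function('u')(l, P) = 14 (Function('u')(l, P) = Add(Add(-2, 8), 8) = Add(6, 8) = 14)
Mul(Add(700, W), Function('u')(32, C)) = Mul(Add(700, -1041), 14) = Mul(-341, 14) = -4774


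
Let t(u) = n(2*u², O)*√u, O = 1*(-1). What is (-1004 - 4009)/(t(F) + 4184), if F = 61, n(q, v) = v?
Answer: -6991464/5835265 - 1671*√61/5835265 ≈ -1.2004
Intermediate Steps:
O = -1
t(u) = -√u
(-1004 - 4009)/(t(F) + 4184) = (-1004 - 4009)/(-√61 + 4184) = -5013/(4184 - √61)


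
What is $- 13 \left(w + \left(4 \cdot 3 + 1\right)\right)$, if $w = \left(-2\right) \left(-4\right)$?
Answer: $-273$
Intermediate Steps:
$w = 8$
$- 13 \left(w + \left(4 \cdot 3 + 1\right)\right) = - 13 \left(8 + \left(4 \cdot 3 + 1\right)\right) = - 13 \left(8 + \left(12 + 1\right)\right) = - 13 \left(8 + 13\right) = \left(-13\right) 21 = -273$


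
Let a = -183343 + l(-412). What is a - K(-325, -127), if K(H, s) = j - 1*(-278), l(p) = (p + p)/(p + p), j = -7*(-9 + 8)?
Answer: -183627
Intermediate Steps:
j = 7 (j = -7*(-1) = 7)
l(p) = 1 (l(p) = (2*p)/((2*p)) = (2*p)*(1/(2*p)) = 1)
a = -183342 (a = -183343 + 1 = -183342)
K(H, s) = 285 (K(H, s) = 7 - 1*(-278) = 7 + 278 = 285)
a - K(-325, -127) = -183342 - 1*285 = -183342 - 285 = -183627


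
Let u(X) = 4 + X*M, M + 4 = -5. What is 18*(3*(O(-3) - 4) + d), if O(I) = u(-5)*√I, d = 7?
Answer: -90 + 2646*I*√3 ≈ -90.0 + 4583.0*I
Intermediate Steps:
M = -9 (M = -4 - 5 = -9)
u(X) = 4 - 9*X (u(X) = 4 + X*(-9) = 4 - 9*X)
O(I) = 49*√I (O(I) = (4 - 9*(-5))*√I = (4 + 45)*√I = 49*√I)
18*(3*(O(-3) - 4) + d) = 18*(3*(49*√(-3) - 4) + 7) = 18*(3*(49*(I*√3) - 4) + 7) = 18*(3*(49*I*√3 - 4) + 7) = 18*(3*(-4 + 49*I*√3) + 7) = 18*((-12 + 147*I*√3) + 7) = 18*(-5 + 147*I*√3) = -90 + 2646*I*√3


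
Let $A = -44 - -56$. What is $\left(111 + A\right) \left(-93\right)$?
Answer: $-11439$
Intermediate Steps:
$A = 12$ ($A = -44 + 56 = 12$)
$\left(111 + A\right) \left(-93\right) = \left(111 + 12\right) \left(-93\right) = 123 \left(-93\right) = -11439$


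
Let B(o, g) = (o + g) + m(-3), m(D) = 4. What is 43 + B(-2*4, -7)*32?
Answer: -309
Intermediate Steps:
B(o, g) = 4 + g + o (B(o, g) = (o + g) + 4 = (g + o) + 4 = 4 + g + o)
43 + B(-2*4, -7)*32 = 43 + (4 - 7 - 2*4)*32 = 43 + (4 - 7 - 8)*32 = 43 - 11*32 = 43 - 352 = -309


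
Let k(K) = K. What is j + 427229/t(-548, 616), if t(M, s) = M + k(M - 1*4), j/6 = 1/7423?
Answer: -288301297/742300 ≈ -388.39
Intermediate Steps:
j = 6/7423 ≈ 0.00080830
t(M, s) = -4 + 2*M (t(M, s) = M + (M - 1*4) = M + (M - 4) = M + (-4 + M) = -4 + 2*M)
j + 427229/t(-548, 616) = 6/7423 + 427229/(-4 + 2*(-548)) = 6/7423 + 427229/(-4 - 1096) = 6/7423 + 427229/(-1100) = 6/7423 + 427229*(-1/1100) = 6/7423 - 38839/100 = -288301297/742300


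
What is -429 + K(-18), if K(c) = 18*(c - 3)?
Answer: -807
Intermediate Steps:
K(c) = -54 + 18*c (K(c) = 18*(-3 + c) = -54 + 18*c)
-429 + K(-18) = -429 + (-54 + 18*(-18)) = -429 + (-54 - 324) = -429 - 378 = -807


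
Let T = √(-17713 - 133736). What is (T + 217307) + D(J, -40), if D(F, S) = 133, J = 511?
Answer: 217440 + I*√151449 ≈ 2.1744e+5 + 389.16*I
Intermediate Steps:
T = I*√151449 (T = √(-151449) = I*√151449 ≈ 389.16*I)
(T + 217307) + D(J, -40) = (I*√151449 + 217307) + 133 = (217307 + I*√151449) + 133 = 217440 + I*√151449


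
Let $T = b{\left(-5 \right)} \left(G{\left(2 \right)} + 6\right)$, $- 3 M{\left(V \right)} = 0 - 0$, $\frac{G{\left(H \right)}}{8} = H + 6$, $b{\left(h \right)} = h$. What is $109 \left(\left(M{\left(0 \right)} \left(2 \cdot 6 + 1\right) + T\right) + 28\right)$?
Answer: $-35098$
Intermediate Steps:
$G{\left(H \right)} = 48 + 8 H$ ($G{\left(H \right)} = 8 \left(H + 6\right) = 8 \left(6 + H\right) = 48 + 8 H$)
$M{\left(V \right)} = 0$ ($M{\left(V \right)} = - \frac{0 - 0}{3} = - \frac{0 + 0}{3} = \left(- \frac{1}{3}\right) 0 = 0$)
$T = -350$ ($T = - 5 \left(\left(48 + 8 \cdot 2\right) + 6\right) = - 5 \left(\left(48 + 16\right) + 6\right) = - 5 \left(64 + 6\right) = \left(-5\right) 70 = -350$)
$109 \left(\left(M{\left(0 \right)} \left(2 \cdot 6 + 1\right) + T\right) + 28\right) = 109 \left(\left(0 \left(2 \cdot 6 + 1\right) - 350\right) + 28\right) = 109 \left(\left(0 \left(12 + 1\right) - 350\right) + 28\right) = 109 \left(\left(0 \cdot 13 - 350\right) + 28\right) = 109 \left(\left(0 - 350\right) + 28\right) = 109 \left(-350 + 28\right) = 109 \left(-322\right) = -35098$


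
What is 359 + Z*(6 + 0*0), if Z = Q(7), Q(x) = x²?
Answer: 653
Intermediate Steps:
Z = 49 (Z = 7² = 49)
359 + Z*(6 + 0*0) = 359 + 49*(6 + 0*0) = 359 + 49*(6 + 0) = 359 + 49*6 = 359 + 294 = 653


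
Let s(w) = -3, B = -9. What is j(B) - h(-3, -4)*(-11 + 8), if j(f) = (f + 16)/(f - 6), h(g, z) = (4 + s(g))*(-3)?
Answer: -142/15 ≈ -9.4667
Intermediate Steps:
h(g, z) = -3 (h(g, z) = (4 - 3)*(-3) = 1*(-3) = -3)
j(f) = (16 + f)/(-6 + f)
j(B) - h(-3, -4)*(-11 + 8) = (16 - 9)/(-6 - 9) - (-3)*(-11 + 8) = 7/(-15) - (-3)*(-3) = -1/15*7 - 1*9 = -7/15 - 9 = -142/15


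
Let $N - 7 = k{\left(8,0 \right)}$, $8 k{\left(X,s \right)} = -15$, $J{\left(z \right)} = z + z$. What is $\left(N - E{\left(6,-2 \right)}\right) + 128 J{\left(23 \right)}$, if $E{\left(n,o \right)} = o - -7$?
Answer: $\frac{47105}{8} \approx 5888.1$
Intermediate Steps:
$J{\left(z \right)} = 2 z$
$E{\left(n,o \right)} = 7 + o$ ($E{\left(n,o \right)} = o + 7 = 7 + o$)
$k{\left(X,s \right)} = - \frac{15}{8}$ ($k{\left(X,s \right)} = \frac{1}{8} \left(-15\right) = - \frac{15}{8}$)
$N = \frac{41}{8}$ ($N = 7 - \frac{15}{8} = \frac{41}{8} \approx 5.125$)
$\left(N - E{\left(6,-2 \right)}\right) + 128 J{\left(23 \right)} = \left(\frac{41}{8} - \left(7 - 2\right)\right) + 128 \cdot 2 \cdot 23 = \left(\frac{41}{8} - 5\right) + 128 \cdot 46 = \left(\frac{41}{8} - 5\right) + 5888 = \frac{1}{8} + 5888 = \frac{47105}{8}$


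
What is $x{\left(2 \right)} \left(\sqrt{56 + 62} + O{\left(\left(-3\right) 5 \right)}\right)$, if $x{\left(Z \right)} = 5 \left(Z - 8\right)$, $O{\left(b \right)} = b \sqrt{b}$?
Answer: $- 30 \sqrt{118} + 450 i \sqrt{15} \approx -325.88 + 1742.8 i$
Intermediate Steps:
$O{\left(b \right)} = b^{\frac{3}{2}}$
$x{\left(Z \right)} = -40 + 5 Z$ ($x{\left(Z \right)} = 5 \left(-8 + Z\right) = -40 + 5 Z$)
$x{\left(2 \right)} \left(\sqrt{56 + 62} + O{\left(\left(-3\right) 5 \right)}\right) = \left(-40 + 5 \cdot 2\right) \left(\sqrt{56 + 62} + \left(\left(-3\right) 5\right)^{\frac{3}{2}}\right) = \left(-40 + 10\right) \left(\sqrt{118} + \left(-15\right)^{\frac{3}{2}}\right) = - 30 \left(\sqrt{118} - 15 i \sqrt{15}\right) = - 30 \sqrt{118} + 450 i \sqrt{15}$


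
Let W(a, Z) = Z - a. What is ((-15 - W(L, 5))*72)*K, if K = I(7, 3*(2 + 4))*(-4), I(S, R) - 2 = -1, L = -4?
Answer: 6912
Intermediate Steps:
I(S, R) = 1 (I(S, R) = 2 - 1 = 1)
K = -4 (K = 1*(-4) = -4)
((-15 - W(L, 5))*72)*K = ((-15 - (5 - 1*(-4)))*72)*(-4) = ((-15 - (5 + 4))*72)*(-4) = ((-15 - 1*9)*72)*(-4) = ((-15 - 9)*72)*(-4) = -24*72*(-4) = -1728*(-4) = 6912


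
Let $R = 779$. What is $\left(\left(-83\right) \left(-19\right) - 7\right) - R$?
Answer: $791$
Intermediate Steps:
$\left(\left(-83\right) \left(-19\right) - 7\right) - R = \left(\left(-83\right) \left(-19\right) - 7\right) - 779 = \left(1577 - 7\right) - 779 = 1570 - 779 = 791$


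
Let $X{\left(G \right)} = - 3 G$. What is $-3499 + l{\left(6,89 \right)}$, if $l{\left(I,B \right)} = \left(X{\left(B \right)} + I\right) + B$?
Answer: $-3671$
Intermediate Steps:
$l{\left(I,B \right)} = I - 2 B$ ($l{\left(I,B \right)} = \left(- 3 B + I\right) + B = \left(I - 3 B\right) + B = I - 2 B$)
$-3499 + l{\left(6,89 \right)} = -3499 + \left(6 - 178\right) = -3499 - 172 = -3671$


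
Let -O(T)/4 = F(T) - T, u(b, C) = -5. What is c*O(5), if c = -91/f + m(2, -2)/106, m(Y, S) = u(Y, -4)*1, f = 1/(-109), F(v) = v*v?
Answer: -42056360/53 ≈ -7.9352e+5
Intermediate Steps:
F(v) = v**2
f = -1/109 ≈ -0.0091743
O(T) = -4*T**2 + 4*T (O(T) = -4*(T**2 - T) = -4*T**2 + 4*T)
m(Y, S) = -5 (m(Y, S) = -5*1 = -5)
c = 1051409/106 (c = -91/(-1/109) - 5/106 = -91*(-109) - 5*1/106 = 9919 - 5/106 = 1051409/106 ≈ 9919.0)
c*O(5) = 1051409*(4*5*(1 - 1*5))/106 = 1051409*(4*5*(1 - 5))/106 = 1051409*(4*5*(-4))/106 = (1051409/106)*(-80) = -42056360/53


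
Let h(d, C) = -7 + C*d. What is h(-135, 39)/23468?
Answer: -1318/5867 ≈ -0.22465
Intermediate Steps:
h(-135, 39)/23468 = (-7 + 39*(-135))/23468 = (-7 - 5265)*(1/23468) = -5272*1/23468 = -1318/5867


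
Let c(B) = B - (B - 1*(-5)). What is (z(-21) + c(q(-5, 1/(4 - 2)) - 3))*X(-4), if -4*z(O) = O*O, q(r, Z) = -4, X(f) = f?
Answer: 461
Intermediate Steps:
z(O) = -O²/4 (z(O) = -O*O/4 = -O²/4)
c(B) = -5 (c(B) = B - (B + 5) = B - (5 + B) = B + (-5 - B) = -5)
(z(-21) + c(q(-5, 1/(4 - 2)) - 3))*X(-4) = (-¼*(-21)² - 5)*(-4) = (-¼*441 - 5)*(-4) = (-441/4 - 5)*(-4) = -461/4*(-4) = 461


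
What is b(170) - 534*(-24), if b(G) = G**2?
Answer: 41716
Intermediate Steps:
b(170) - 534*(-24) = 170**2 - 534*(-24) = 28900 + 12816 = 41716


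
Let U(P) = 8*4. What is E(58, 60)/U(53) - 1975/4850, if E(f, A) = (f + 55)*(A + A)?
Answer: 164257/388 ≈ 423.34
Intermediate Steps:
U(P) = 32
E(f, A) = 2*A*(55 + f) (E(f, A) = (55 + f)*(2*A) = 2*A*(55 + f))
E(58, 60)/U(53) - 1975/4850 = (2*60*(55 + 58))/32 - 1975/4850 = (2*60*113)*(1/32) - 1975*1/4850 = 13560*(1/32) - 79/194 = 1695/4 - 79/194 = 164257/388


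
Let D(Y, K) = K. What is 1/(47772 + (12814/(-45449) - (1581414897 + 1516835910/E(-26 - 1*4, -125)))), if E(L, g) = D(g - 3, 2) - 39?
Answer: -1681613/2590308840373153 ≈ -6.4919e-10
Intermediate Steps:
E(L, g) = -37 (E(L, g) = 2 - 39 = -37)
1/(47772 + (12814/(-45449) - (1581414897 + 1516835910/E(-26 - 1*4, -125)))) = 1/(47772 + (12814/(-45449) - 41637/(1/(36430/(-37) + 37981)))) = 1/(47772 + (12814*(-1/45449) - 41637/(1/(36430*(-1/37) + 37981)))) = 1/(47772 + (-12814/45449 - 41637/(1/(-36430/37 + 37981)))) = 1/(47772 + (-12814/45449 - 41637/(1/(1368867/37)))) = 1/(47772 + (-12814/45449 - 41637/37/1368867)) = 1/(47772 + (-12814/45449 - 41637*1368867/37)) = 1/(47772 + (-12814/45449 - 56995515279/37)) = 1/(47772 - 2590389174389389/1681613) = 1/(-2590308840373153/1681613) = -1681613/2590308840373153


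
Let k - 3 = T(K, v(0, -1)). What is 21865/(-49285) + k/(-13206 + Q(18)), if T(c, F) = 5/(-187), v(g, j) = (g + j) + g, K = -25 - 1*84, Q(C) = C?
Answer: -2697495170/6077224923 ≈ -0.44387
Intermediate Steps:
K = -109 (K = -25 - 84 = -109)
v(g, j) = j + 2*g
T(c, F) = -5/187 (T(c, F) = 5*(-1/187) = -5/187)
k = 556/187 (k = 3 - 5/187 = 556/187 ≈ 2.9733)
21865/(-49285) + k/(-13206 + Q(18)) = 21865/(-49285) + 556/(187*(-13206 + 18)) = 21865*(-1/49285) + (556/187)/(-13188) = -4373/9857 + (556/187)*(-1/13188) = -4373/9857 - 139/616539 = -2697495170/6077224923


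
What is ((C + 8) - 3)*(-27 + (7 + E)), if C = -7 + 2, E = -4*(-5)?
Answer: 0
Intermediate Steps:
E = 20
C = -5
((C + 8) - 3)*(-27 + (7 + E)) = ((-5 + 8) - 3)*(-27 + (7 + 20)) = (3 - 3)*(-27 + 27) = 0*0 = 0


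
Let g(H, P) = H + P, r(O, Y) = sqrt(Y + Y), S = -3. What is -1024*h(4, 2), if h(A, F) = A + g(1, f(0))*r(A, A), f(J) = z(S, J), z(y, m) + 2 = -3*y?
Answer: -4096 - 16384*sqrt(2) ≈ -27266.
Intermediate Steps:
z(y, m) = -2 - 3*y
r(O, Y) = sqrt(2)*sqrt(Y) (r(O, Y) = sqrt(2*Y) = sqrt(2)*sqrt(Y))
f(J) = 7 (f(J) = -2 - 3*(-3) = -2 + 9 = 7)
h(A, F) = A + 8*sqrt(2)*sqrt(A) (h(A, F) = A + (1 + 7)*(sqrt(2)*sqrt(A)) = A + 8*(sqrt(2)*sqrt(A)) = A + 8*sqrt(2)*sqrt(A))
-1024*h(4, 2) = -1024*(4 + 8*sqrt(2)*sqrt(4)) = -1024*(4 + 8*sqrt(2)*2) = -1024*(4 + 16*sqrt(2)) = -4096 - 16384*sqrt(2)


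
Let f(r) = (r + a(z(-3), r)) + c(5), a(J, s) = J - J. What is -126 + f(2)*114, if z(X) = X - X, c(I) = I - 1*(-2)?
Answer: 900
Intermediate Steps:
c(I) = 2 + I (c(I) = I + 2 = 2 + I)
z(X) = 0
a(J, s) = 0
f(r) = 7 + r (f(r) = (r + 0) + (2 + 5) = r + 7 = 7 + r)
-126 + f(2)*114 = -126 + (7 + 2)*114 = -126 + 9*114 = -126 + 1026 = 900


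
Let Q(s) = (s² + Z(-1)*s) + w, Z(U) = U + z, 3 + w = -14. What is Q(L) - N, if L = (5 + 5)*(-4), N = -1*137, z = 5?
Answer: 1560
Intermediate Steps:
w = -17 (w = -3 - 14 = -17)
N = -137
Z(U) = 5 + U (Z(U) = U + 5 = 5 + U)
L = -40 (L = 10*(-4) = -40)
Q(s) = -17 + s² + 4*s (Q(s) = (s² + (5 - 1)*s) - 17 = (s² + 4*s) - 17 = -17 + s² + 4*s)
Q(L) - N = (-17 + (-40)² + 4*(-40)) - 1*(-137) = (-17 + 1600 - 160) + 137 = 1423 + 137 = 1560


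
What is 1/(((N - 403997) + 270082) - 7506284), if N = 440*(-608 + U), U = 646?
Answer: -1/7623479 ≈ -1.3117e-7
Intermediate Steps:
N = 16720 (N = 440*(-608 + 646) = 440*38 = 16720)
1/(((N - 403997) + 270082) - 7506284) = 1/(((16720 - 403997) + 270082) - 7506284) = 1/((-387277 + 270082) - 7506284) = 1/(-117195 - 7506284) = 1/(-7623479) = -1/7623479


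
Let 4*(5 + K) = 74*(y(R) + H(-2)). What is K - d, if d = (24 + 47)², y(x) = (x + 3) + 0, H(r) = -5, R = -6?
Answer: -5194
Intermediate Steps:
y(x) = 3 + x (y(x) = (3 + x) + 0 = 3 + x)
d = 5041 (d = 71² = 5041)
K = -153 (K = -5 + (74*((3 - 6) - 5))/4 = -5 + (74*(-3 - 5))/4 = -5 + (74*(-8))/4 = -5 + (¼)*(-592) = -5 - 148 = -153)
K - d = -153 - 1*5041 = -153 - 5041 = -5194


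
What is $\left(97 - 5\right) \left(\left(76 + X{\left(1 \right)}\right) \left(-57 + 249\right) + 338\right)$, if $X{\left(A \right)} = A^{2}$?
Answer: $1391224$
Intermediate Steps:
$\left(97 - 5\right) \left(\left(76 + X{\left(1 \right)}\right) \left(-57 + 249\right) + 338\right) = \left(97 - 5\right) \left(\left(76 + 1^{2}\right) \left(-57 + 249\right) + 338\right) = \left(97 - 5\right) \left(\left(76 + 1\right) 192 + 338\right) = 92 \left(77 \cdot 192 + 338\right) = 92 \left(14784 + 338\right) = 92 \cdot 15122 = 1391224$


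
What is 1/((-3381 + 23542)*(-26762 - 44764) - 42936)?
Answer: -1/1442078622 ≈ -6.9344e-10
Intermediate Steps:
1/((-3381 + 23542)*(-26762 - 44764) - 42936) = 1/(20161*(-71526) - 42936) = 1/(-1442035686 - 42936) = 1/(-1442078622) = -1/1442078622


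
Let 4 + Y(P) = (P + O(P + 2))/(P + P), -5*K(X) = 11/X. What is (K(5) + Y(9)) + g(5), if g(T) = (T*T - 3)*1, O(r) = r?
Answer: 4201/225 ≈ 18.671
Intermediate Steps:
K(X) = -11/(5*X)
Y(P) = -4 + (2 + 2*P)/(2*P) (Y(P) = -4 + (P + (P + 2))/(P + P) = -4 + (P + (2 + P))/((2*P)) = -4 + (2 + 2*P)*(1/(2*P)) = -4 + (2 + 2*P)/(2*P))
g(T) = -3 + T**2 (g(T) = (T**2 - 3)*1 = (-3 + T**2)*1 = -3 + T**2)
(K(5) + Y(9)) + g(5) = (-11/5/5 + (-3 + 1/9)) + (-3 + 5**2) = (-11/5*1/5 + (-3 + 1/9)) + (-3 + 25) = (-11/25 - 26/9) + 22 = -749/225 + 22 = 4201/225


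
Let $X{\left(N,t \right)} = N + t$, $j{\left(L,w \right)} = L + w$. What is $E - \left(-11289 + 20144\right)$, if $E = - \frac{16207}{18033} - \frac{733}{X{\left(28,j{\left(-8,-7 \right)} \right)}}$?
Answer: $- \frac{2089297675}{234429} \approx -8912.3$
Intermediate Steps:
$E = - \frac{13428880}{234429}$ ($E = - \frac{16207}{18033} - \frac{733}{28 - 15} = \left(-16207\right) \frac{1}{18033} - \frac{733}{28 - 15} = - \frac{16207}{18033} - \frac{733}{13} = - \frac{13428880}{234429} \approx -57.283$)
$E - \left(-11289 + 20144\right) = - \frac{13428880}{234429} - \left(-11289 + 20144\right) = - \frac{13428880}{234429} - 8855 = - \frac{2089297675}{234429}$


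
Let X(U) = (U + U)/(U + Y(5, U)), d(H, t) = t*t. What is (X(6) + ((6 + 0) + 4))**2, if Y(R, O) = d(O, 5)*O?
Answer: 17161/169 ≈ 101.54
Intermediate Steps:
d(H, t) = t**2
Y(R, O) = 25*O (Y(R, O) = 5**2*O = 25*O)
X(U) = 1/13 (X(U) = (U + U)/(U + 25*U) = (2*U)/((26*U)) = (2*U)*(1/(26*U)) = 1/13)
(X(6) + ((6 + 0) + 4))**2 = (1/13 + ((6 + 0) + 4))**2 = (1/13 + (6 + 4))**2 = (1/13 + 10)**2 = (131/13)**2 = 17161/169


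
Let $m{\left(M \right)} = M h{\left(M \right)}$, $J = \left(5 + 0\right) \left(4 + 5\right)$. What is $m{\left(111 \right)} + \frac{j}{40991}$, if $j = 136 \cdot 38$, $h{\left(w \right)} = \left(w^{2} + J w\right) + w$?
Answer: $\frac{79292872595}{40991} \approx 1.9344 \cdot 10^{6}$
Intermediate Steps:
$J = 45$ ($J = 5 \cdot 9 = 45$)
$h{\left(w \right)} = w^{2} + 46 w$ ($h{\left(w \right)} = \left(w^{2} + 45 w\right) + w = w^{2} + 46 w$)
$m{\left(M \right)} = M^{2} \left(46 + M\right)$ ($m{\left(M \right)} = M M \left(46 + M\right) = M^{2} \left(46 + M\right)$)
$j = 5168$
$m{\left(111 \right)} + \frac{j}{40991} = 111^{2} \left(46 + 111\right) + \frac{5168}{40991} = 12321 \cdot 157 + 5168 \cdot \frac{1}{40991} = 1934397 + \frac{5168}{40991} = \frac{79292872595}{40991}$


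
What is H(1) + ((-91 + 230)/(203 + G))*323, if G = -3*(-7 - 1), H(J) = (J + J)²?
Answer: 45805/227 ≈ 201.78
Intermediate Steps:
H(J) = 4*J² (H(J) = (2*J)² = 4*J²)
G = 24 (G = -3*(-8) = 24)
H(1) + ((-91 + 230)/(203 + G))*323 = 4*1² + ((-91 + 230)/(203 + 24))*323 = 4*1 + (139/227)*323 = 4 + (139*(1/227))*323 = 4 + (139/227)*323 = 4 + 44897/227 = 45805/227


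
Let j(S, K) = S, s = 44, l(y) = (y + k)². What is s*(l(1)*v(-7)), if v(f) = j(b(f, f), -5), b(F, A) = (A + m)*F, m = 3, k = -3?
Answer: 4928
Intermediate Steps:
l(y) = (-3 + y)² (l(y) = (y - 3)² = (-3 + y)²)
b(F, A) = F*(3 + A) (b(F, A) = (A + 3)*F = (3 + A)*F = F*(3 + A))
v(f) = f*(3 + f)
s*(l(1)*v(-7)) = 44*((-3 + 1)²*(-7*(3 - 7))) = 44*((-2)²*(-7*(-4))) = 44*(4*28) = 44*112 = 4928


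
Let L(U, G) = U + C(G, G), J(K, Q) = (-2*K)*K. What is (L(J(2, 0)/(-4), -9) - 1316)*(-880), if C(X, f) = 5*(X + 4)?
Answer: 1178320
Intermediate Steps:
J(K, Q) = -2*K²
C(X, f) = 20 + 5*X (C(X, f) = 5*(4 + X) = 20 + 5*X)
L(U, G) = 20 + U + 5*G (L(U, G) = U + (20 + 5*G) = 20 + U + 5*G)
(L(J(2, 0)/(-4), -9) - 1316)*(-880) = ((20 - 2*2²/(-4) + 5*(-9)) - 1316)*(-880) = ((20 - 2*4*(-¼) - 45) - 1316)*(-880) = ((20 - 8*(-¼) - 45) - 1316)*(-880) = ((20 + 2 - 45) - 1316)*(-880) = (-23 - 1316)*(-880) = -1339*(-880) = 1178320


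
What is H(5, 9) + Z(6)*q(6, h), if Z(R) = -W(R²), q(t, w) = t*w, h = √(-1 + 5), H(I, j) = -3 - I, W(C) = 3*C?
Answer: -1304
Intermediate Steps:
h = 2 (h = √4 = 2)
Z(R) = -3*R²
H(5, 9) + Z(6)*q(6, h) = (-3 - 1*5) + (-3*6²)*(6*2) = (-3 - 5) - 3*36*12 = -8 - 108*12 = -8 - 1296 = -1304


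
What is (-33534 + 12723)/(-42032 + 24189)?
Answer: 2973/2549 ≈ 1.1663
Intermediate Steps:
(-33534 + 12723)/(-42032 + 24189) = -20811/(-17843) = -20811*(-1/17843) = 2973/2549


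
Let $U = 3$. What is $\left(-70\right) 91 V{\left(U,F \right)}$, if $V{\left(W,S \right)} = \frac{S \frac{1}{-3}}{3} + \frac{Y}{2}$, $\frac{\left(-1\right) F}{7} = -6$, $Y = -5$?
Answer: $\frac{136955}{3} \approx 45652.0$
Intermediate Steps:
$F = 42$ ($F = \left(-7\right) \left(-6\right) = 42$)
$V{\left(W,S \right)} = - \frac{5}{2} - \frac{S}{9}$ ($V{\left(W,S \right)} = \frac{S \frac{1}{-3}}{3} - \frac{5}{2} = S \left(- \frac{1}{3}\right) \frac{1}{3} - \frac{5}{2} = - \frac{S}{3} \cdot \frac{1}{3} - \frac{5}{2} = - \frac{S}{9} - \frac{5}{2} = - \frac{5}{2} - \frac{S}{9}$)
$\left(-70\right) 91 V{\left(U,F \right)} = \left(-70\right) 91 \left(- \frac{5}{2} - \frac{14}{3}\right) = - 6370 \left(- \frac{5}{2} - \frac{14}{3}\right) = \left(-6370\right) \left(- \frac{43}{6}\right) = \frac{136955}{3}$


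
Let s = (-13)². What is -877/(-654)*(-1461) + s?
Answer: -390257/218 ≈ -1790.2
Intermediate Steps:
s = 169
-877/(-654)*(-1461) + s = -877/(-654)*(-1461) + 169 = -877*(-1/654)*(-1461) + 169 = (877/654)*(-1461) + 169 = -427099/218 + 169 = -390257/218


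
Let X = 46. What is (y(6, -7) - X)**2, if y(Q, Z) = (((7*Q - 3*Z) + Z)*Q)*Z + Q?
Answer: 5721664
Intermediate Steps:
y(Q, Z) = Q + Q*Z*(-2*Z + 7*Q) (y(Q, Z) = (((-3*Z + 7*Q) + Z)*Q)*Z + Q = ((-2*Z + 7*Q)*Q)*Z + Q = (Q*(-2*Z + 7*Q))*Z + Q = Q*Z*(-2*Z + 7*Q) + Q = Q + Q*Z*(-2*Z + 7*Q))
(y(6, -7) - X)**2 = (6*(1 - 2*(-7)**2 + 7*6*(-7)) - 1*46)**2 = (6*(1 - 2*49 - 294) - 46)**2 = (6*(1 - 98 - 294) - 46)**2 = (6*(-391) - 46)**2 = (-2346 - 46)**2 = (-2392)**2 = 5721664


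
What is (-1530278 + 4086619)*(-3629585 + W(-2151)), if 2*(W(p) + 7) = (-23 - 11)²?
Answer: -9276997277774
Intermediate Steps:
W(p) = 571 (W(p) = -7 + (-23 - 11)²/2 = -7 + (½)*(-34)² = -7 + (½)*1156 = -7 + 578 = 571)
(-1530278 + 4086619)*(-3629585 + W(-2151)) = (-1530278 + 4086619)*(-3629585 + 571) = 2556341*(-3629014) = -9276997277774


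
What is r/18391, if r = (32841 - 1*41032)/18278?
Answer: -8191/336150698 ≈ -2.4367e-5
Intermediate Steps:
r = -8191/18278 (r = (32841 - 41032)*(1/18278) = -8191*1/18278 = -8191/18278 ≈ -0.44813)
r/18391 = -8191/18278/18391 = -8191/18278*1/18391 = -8191/336150698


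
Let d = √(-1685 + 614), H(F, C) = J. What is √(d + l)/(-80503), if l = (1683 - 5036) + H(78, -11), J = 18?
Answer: -√(-3335 + 3*I*√119)/80503 ≈ -3.5196e-6 - 0.00071737*I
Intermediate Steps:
H(F, C) = 18
l = -3335 (l = (1683 - 5036) + 18 = -3353 + 18 = -3335)
d = 3*I*√119 (d = √(-1071) = 3*I*√119 ≈ 32.726*I)
√(d + l)/(-80503) = √(3*I*√119 - 3335)/(-80503) = √(-3335 + 3*I*√119)*(-1/80503) = -√(-3335 + 3*I*√119)/80503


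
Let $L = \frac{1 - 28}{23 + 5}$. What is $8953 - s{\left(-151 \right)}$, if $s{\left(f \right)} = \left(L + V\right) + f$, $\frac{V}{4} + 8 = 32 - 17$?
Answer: $\frac{254155}{28} \approx 9077.0$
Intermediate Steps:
$V = 28$ ($V = -32 + 4 \left(32 - 17\right) = -32 + 4 \cdot 15 = -32 + 60 = 28$)
$L = - \frac{27}{28} \approx -0.96429$
$s{\left(f \right)} = \frac{757}{28} + f$ ($s{\left(f \right)} = \left(- \frac{27}{28} + 28\right) + f = \frac{757}{28} + f$)
$8953 - s{\left(-151 \right)} = 8953 - \left(\frac{757}{28} - 151\right) = 8953 - - \frac{3471}{28} = 8953 + \frac{3471}{28} = \frac{254155}{28}$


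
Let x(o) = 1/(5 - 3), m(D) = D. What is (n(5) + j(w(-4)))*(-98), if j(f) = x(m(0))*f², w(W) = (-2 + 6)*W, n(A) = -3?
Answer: -12250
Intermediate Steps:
x(o) = ½ (x(o) = 1/2 = ½)
w(W) = 4*W
j(f) = f²/2
(n(5) + j(w(-4)))*(-98) = (-3 + (4*(-4))²/2)*(-98) = (-3 + (½)*(-16)²)*(-98) = (-3 + (½)*256)*(-98) = (-3 + 128)*(-98) = 125*(-98) = -12250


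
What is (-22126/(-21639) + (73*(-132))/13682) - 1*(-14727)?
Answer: 2180120247337/148032399 ≈ 14727.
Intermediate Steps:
(-22126/(-21639) + (73*(-132))/13682) - 1*(-14727) = (-22126*(-1/21639) - 9636*1/13682) + 14727 = (22126/21639 - 4818/6841) + 14727 = 47107264/148032399 + 14727 = 2180120247337/148032399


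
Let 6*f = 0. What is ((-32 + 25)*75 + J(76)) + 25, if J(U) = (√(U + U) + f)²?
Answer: -348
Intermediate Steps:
f = 0 (f = (⅙)*0 = 0)
J(U) = 2*U (J(U) = (√(U + U) + 0)² = (√(2*U) + 0)² = (√2*√U + 0)² = (√2*√U)² = 2*U)
((-32 + 25)*75 + J(76)) + 25 = ((-32 + 25)*75 + 2*76) + 25 = (-7*75 + 152) + 25 = (-525 + 152) + 25 = -373 + 25 = -348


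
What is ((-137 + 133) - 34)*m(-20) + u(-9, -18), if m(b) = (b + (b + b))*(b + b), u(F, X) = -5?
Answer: -91205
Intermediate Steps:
m(b) = 6*b² (m(b) = (b + 2*b)*(2*b) = (3*b)*(2*b) = 6*b²)
((-137 + 133) - 34)*m(-20) + u(-9, -18) = ((-137 + 133) - 34)*(6*(-20)²) - 5 = (-4 - 34)*(6*400) - 5 = -38*2400 - 5 = -91200 - 5 = -91205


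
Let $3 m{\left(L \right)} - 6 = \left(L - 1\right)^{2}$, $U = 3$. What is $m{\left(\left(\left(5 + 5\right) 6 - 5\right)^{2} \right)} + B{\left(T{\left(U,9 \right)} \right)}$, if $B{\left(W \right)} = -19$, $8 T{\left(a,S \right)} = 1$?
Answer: $3048175$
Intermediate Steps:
$T{\left(a,S \right)} = \frac{1}{8}$ ($T{\left(a,S \right)} = \frac{1}{8} \cdot 1 = \frac{1}{8}$)
$m{\left(L \right)} = 2 + \frac{\left(-1 + L\right)^{2}}{3}$ ($m{\left(L \right)} = 2 + \frac{\left(L - 1\right)^{2}}{3} = 2 + \frac{\left(-1 + L\right)^{2}}{3}$)
$m{\left(\left(\left(5 + 5\right) 6 - 5\right)^{2} \right)} + B{\left(T{\left(U,9 \right)} \right)} = \left(2 + \frac{\left(-1 + \left(\left(5 + 5\right) 6 - 5\right)^{2}\right)^{2}}{3}\right) - 19 = \left(2 + \frac{\left(-1 + \left(10 \cdot 6 - 5\right)^{2}\right)^{2}}{3}\right) - 19 = \left(2 + \frac{\left(-1 + \left(60 - 5\right)^{2}\right)^{2}}{3}\right) - 19 = \left(2 + \frac{\left(-1 + 55^{2}\right)^{2}}{3}\right) - 19 = \left(2 + \frac{\left(-1 + 3025\right)^{2}}{3}\right) - 19 = \left(2 + \frac{3024^{2}}{3}\right) - 19 = \left(2 + \frac{1}{3} \cdot 9144576\right) - 19 = \left(2 + 3048192\right) - 19 = 3048194 - 19 = 3048175$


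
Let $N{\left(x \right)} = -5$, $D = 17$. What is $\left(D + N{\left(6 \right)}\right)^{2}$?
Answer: $144$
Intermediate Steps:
$\left(D + N{\left(6 \right)}\right)^{2} = \left(17 - 5\right)^{2} = 12^{2} = 144$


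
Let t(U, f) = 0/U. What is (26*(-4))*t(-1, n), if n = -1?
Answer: 0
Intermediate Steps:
t(U, f) = 0
(26*(-4))*t(-1, n) = (26*(-4))*0 = -104*0 = 0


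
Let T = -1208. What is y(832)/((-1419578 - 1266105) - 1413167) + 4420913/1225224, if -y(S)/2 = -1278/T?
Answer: 195444281301187/54165958446600 ≈ 3.6082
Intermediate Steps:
y(S) = -639/302 (y(S) = -(-2556)/(-1208) = -(-2556)*(-1)/1208 = -2*639/604 = -639/302)
y(832)/((-1419578 - 1266105) - 1413167) + 4420913/1225224 = -639/(302*((-1419578 - 1266105) - 1413167)) + 4420913/1225224 = -639/(302*(-2685683 - 1413167)) + 4420913*(1/1225224) = -639/302/(-4098850) + 631559/175032 = -639/302*(-1/4098850) + 631559/175032 = 639/1237852700 + 631559/175032 = 195444281301187/54165958446600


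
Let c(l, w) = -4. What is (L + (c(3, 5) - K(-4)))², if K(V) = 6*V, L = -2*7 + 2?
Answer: 64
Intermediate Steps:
L = -12 (L = -14 + 2 = -12)
(L + (c(3, 5) - K(-4)))² = (-12 + (-4 - 6*(-4)))² = (-12 + (-4 - 1*(-24)))² = (-12 + (-4 + 24))² = (-12 + 20)² = 8² = 64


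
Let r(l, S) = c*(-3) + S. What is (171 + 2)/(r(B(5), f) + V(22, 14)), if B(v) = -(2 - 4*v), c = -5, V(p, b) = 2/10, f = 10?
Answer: 865/126 ≈ 6.8651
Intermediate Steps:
V(p, b) = ⅕ (V(p, b) = 2*(⅒) = ⅕)
B(v) = -2 + 4*v
r(l, S) = 15 + S (r(l, S) = -5*(-3) + S = 15 + S)
(171 + 2)/(r(B(5), f) + V(22, 14)) = (171 + 2)/((15 + 10) + ⅕) = 173/(25 + ⅕) = 173/(126/5) = 173*(5/126) = 865/126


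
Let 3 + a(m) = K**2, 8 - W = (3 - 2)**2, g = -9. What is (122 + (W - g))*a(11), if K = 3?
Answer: 828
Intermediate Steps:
W = 7 (W = 8 - (3 - 2)**2 = 8 - 1*1**2 = 8 - 1*1 = 8 - 1 = 7)
a(m) = 6 (a(m) = -3 + 3**2 = -3 + 9 = 6)
(122 + (W - g))*a(11) = (122 + (7 - 1*(-9)))*6 = (122 + (7 + 9))*6 = (122 + 16)*6 = 138*6 = 828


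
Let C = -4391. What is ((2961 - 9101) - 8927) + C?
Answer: -19458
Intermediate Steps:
((2961 - 9101) - 8927) + C = ((2961 - 9101) - 8927) - 4391 = (-6140 - 8927) - 4391 = -15067 - 4391 = -19458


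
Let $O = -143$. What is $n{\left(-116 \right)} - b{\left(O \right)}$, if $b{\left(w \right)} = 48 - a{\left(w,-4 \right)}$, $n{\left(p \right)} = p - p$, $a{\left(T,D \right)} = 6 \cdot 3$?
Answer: $-30$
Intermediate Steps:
$a{\left(T,D \right)} = 18$
$n{\left(p \right)} = 0$
$b{\left(w \right)} = 30$ ($b{\left(w \right)} = 48 - 18 = 30$)
$n{\left(-116 \right)} - b{\left(O \right)} = 0 - 30 = -30$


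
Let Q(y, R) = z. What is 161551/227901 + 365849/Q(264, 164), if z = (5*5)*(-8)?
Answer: -83345042749/45580200 ≈ -1828.5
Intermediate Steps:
z = -200 (z = 25*(-8) = -200)
Q(y, R) = -200
161551/227901 + 365849/Q(264, 164) = 161551/227901 + 365849/(-200) = 161551*(1/227901) + 365849*(-1/200) = 161551/227901 - 365849/200 = -83345042749/45580200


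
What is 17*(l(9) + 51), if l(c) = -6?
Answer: 765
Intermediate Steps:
17*(l(9) + 51) = 17*(-6 + 51) = 17*45 = 765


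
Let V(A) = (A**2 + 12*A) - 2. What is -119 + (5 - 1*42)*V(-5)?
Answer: 1250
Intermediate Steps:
V(A) = -2 + A**2 + 12*A
-119 + (5 - 1*42)*V(-5) = -119 + (5 - 1*42)*(-2 + (-5)**2 + 12*(-5)) = -119 + (5 - 42)*(-2 + 25 - 60) = -119 - 37*(-37) = -119 + 1369 = 1250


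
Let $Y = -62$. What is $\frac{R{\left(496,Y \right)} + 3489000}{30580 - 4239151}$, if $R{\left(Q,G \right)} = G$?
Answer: $- \frac{3488938}{4208571} \approx -0.82901$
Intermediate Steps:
$\frac{R{\left(496,Y \right)} + 3489000}{30580 - 4239151} = \frac{-62 + 3489000}{30580 - 4239151} = \frac{3488938}{-4208571} = 3488938 \left(- \frac{1}{4208571}\right) = - \frac{3488938}{4208571}$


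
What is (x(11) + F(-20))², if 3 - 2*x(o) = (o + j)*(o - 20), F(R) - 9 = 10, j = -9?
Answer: 3481/4 ≈ 870.25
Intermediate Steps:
F(R) = 19 (F(R) = 9 + 10 = 19)
x(o) = 3/2 - (-20 + o)*(-9 + o)/2 (x(o) = 3/2 - (o - 9)*(o - 20)/2 = 3/2 - (-9 + o)*(-20 + o)/2 = 3/2 - (-20 + o)*(-9 + o)/2)
(x(11) + F(-20))² = ((-177/2 - ½*11² + (29/2)*11) + 19)² = ((-177/2 - ½*121 + 319/2) + 19)² = ((-177/2 - 121/2 + 319/2) + 19)² = (21/2 + 19)² = (59/2)² = 3481/4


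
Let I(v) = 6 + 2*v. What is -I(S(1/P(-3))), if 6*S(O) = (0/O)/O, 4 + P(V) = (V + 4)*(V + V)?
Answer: -6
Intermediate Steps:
P(V) = -4 + 2*V*(4 + V) (P(V) = -4 + (V + 4)*(V + V) = -4 + (4 + V)*(2*V) = -4 + 2*V*(4 + V))
S(O) = 0 (S(O) = ((0/O)/O)/6 = (0/O)/6 = (⅙)*0 = 0)
-I(S(1/P(-3))) = -(6 + 2*0) = -(6 + 0) = -1*6 = -6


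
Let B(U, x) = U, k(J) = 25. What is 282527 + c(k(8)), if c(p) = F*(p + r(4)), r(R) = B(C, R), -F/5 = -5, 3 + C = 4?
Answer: 283177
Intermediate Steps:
C = 1 (C = -3 + 4 = 1)
F = 25 (F = -5*(-5) = 25)
r(R) = 1
c(p) = 25 + 25*p (c(p) = 25*(p + 1) = 25*(1 + p) = 25 + 25*p)
282527 + c(k(8)) = 282527 + (25 + 25*25) = 282527 + (25 + 625) = 282527 + 650 = 283177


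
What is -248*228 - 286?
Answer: -56830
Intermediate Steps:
-248*228 - 286 = -56544 - 286 = -56830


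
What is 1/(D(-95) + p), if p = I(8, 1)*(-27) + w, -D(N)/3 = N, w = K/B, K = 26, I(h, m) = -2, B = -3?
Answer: 3/991 ≈ 0.0030272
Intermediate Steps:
w = -26/3 (w = 26/(-3) = 26*(-⅓) = -26/3 ≈ -8.6667)
D(N) = -3*N
p = 136/3 (p = -2*(-27) - 26/3 = 54 - 26/3 = 136/3 ≈ 45.333)
1/(D(-95) + p) = 1/(-3*(-95) + 136/3) = 1/(285 + 136/3) = 1/(991/3) = 3/991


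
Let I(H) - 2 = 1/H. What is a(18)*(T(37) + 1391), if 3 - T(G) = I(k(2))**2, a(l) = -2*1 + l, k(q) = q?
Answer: 22204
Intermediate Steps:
I(H) = 2 + 1/H
a(l) = -2 + l
T(G) = -13/4 (T(G) = 3 - (2 + 1/2)**2 = 3 - (5/2)**2 = 3 - 1*25/4 = 3 - 25/4 = -13/4)
a(18)*(T(37) + 1391) = (-2 + 18)*(-13/4 + 1391) = 16*(5551/4) = 22204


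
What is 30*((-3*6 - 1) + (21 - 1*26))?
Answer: -720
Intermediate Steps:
30*((-3*6 - 1) + (21 - 1*26)) = 30*((-18 - 1) + (21 - 26)) = 30*(-19 - 5) = 30*(-24) = -720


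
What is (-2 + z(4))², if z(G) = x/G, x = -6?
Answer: 49/4 ≈ 12.250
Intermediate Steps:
z(G) = -6/G
(-2 + z(4))² = (-2 - 6/4)² = (-2 - 6*¼)² = (-2 - 3/2)² = (-7/2)² = 49/4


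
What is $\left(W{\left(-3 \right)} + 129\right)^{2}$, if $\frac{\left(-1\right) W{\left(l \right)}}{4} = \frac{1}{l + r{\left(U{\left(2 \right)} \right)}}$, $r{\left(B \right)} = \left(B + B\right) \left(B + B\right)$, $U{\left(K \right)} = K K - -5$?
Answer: $\frac{1714374025}{103041} \approx 16638.0$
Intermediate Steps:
$U{\left(K \right)} = 5 + K^{2}$ ($U{\left(K \right)} = K^{2} + 5 = 5 + K^{2}$)
$r{\left(B \right)} = 4 B^{2}$ ($r{\left(B \right)} = 2 B 2 B = 4 B^{2}$)
$W{\left(l \right)} = - \frac{4}{324 + l}$ ($W{\left(l \right)} = - \frac{4}{l + 4 \left(5 + 2^{2}\right)^{2}} = - \frac{4}{l + 4 \left(5 + 4\right)^{2}} = - \frac{4}{l + 4 \cdot 9^{2}} = - \frac{4}{l + 4 \cdot 81} = - \frac{4}{l + 324} = - \frac{4}{324 + l}$)
$\left(W{\left(-3 \right)} + 129\right)^{2} = \left(- \frac{4}{324 - 3} + 129\right)^{2} = \left(- \frac{4}{321} + 129\right)^{2} = \left(\frac{41405}{321}\right)^{2} = \frac{1714374025}{103041}$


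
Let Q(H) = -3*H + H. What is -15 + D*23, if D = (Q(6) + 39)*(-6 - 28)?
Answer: -21129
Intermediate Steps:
Q(H) = -2*H
D = -918 (D = (-2*6 + 39)*(-6 - 28) = (-12 + 39)*(-34) = 27*(-34) = -918)
-15 + D*23 = -15 - 918*23 = -15 - 21114 = -21129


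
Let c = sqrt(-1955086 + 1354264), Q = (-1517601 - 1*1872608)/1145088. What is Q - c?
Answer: -3390209/1145088 - 3*I*sqrt(66758) ≈ -2.9607 - 775.13*I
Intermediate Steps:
Q = -3390209/1145088 (Q = (-1517601 - 1872608)*(1/1145088) = -3390209*1/1145088 = -3390209/1145088 ≈ -2.9607)
c = 3*I*sqrt(66758) (c = sqrt(-600822) = 3*I*sqrt(66758) ≈ 775.13*I)
Q - c = -3390209/1145088 - 3*I*sqrt(66758)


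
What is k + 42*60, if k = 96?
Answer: 2616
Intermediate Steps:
k + 42*60 = 96 + 42*60 = 96 + 2520 = 2616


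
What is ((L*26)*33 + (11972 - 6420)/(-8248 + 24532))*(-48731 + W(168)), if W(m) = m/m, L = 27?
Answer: -4595734779020/4071 ≈ -1.1289e+9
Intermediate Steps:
W(m) = 1
((L*26)*33 + (11972 - 6420)/(-8248 + 24532))*(-48731 + W(168)) = ((27*26)*33 + (11972 - 6420)/(-8248 + 24532))*(-48731 + 1) = (702*33 + 5552/16284)*(-48730) = (23166 + 5552*(1/16284))*(-48730) = (23166 + 1388/4071)*(-48730) = (94310174/4071)*(-48730) = -4595734779020/4071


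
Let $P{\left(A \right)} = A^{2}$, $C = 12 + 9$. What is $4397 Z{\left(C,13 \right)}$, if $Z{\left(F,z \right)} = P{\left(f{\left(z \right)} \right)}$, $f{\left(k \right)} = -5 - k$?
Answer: $1424628$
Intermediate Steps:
$C = 21$
$Z{\left(F,z \right)} = \left(-5 - z\right)^{2}$
$4397 Z{\left(C,13 \right)} = 4397 \left(5 + 13\right)^{2} = 4397 \cdot 18^{2} = 4397 \cdot 324 = 1424628$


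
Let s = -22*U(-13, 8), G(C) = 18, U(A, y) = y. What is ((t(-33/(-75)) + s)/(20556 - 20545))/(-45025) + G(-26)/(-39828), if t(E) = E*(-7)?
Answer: -675209/7471898750 ≈ -9.0366e-5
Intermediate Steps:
t(E) = -7*E
s = -176 (s = -22*8 = -176)
((t(-33/(-75)) + s)/(20556 - 20545))/(-45025) + G(-26)/(-39828) = ((-(-231)/(-75) - 176)/(20556 - 20545))/(-45025) + 18/(-39828) = ((-(-231)*(-1)/75 - 176)/11)*(-1/45025) + 18*(-1/39828) = ((-7*11/25 - 176)*(1/11))*(-1/45025) - 3/6638 = ((-77/25 - 176)*(1/11))*(-1/45025) - 3/6638 = -4477/25*1/11*(-1/45025) - 3/6638 = -407/25*(-1/45025) - 3/6638 = 407/1125625 - 3/6638 = -675209/7471898750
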